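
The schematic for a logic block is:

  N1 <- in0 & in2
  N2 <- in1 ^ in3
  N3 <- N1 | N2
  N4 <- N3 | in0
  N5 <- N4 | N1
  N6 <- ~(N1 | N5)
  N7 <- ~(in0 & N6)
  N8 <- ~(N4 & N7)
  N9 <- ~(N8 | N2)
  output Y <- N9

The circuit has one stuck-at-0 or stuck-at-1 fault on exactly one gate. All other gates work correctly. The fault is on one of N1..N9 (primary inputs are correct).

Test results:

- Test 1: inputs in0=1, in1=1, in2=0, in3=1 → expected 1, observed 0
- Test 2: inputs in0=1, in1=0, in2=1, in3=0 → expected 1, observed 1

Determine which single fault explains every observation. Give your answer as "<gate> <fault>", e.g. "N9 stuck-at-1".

Fault-free values for test 1 (in0=1, in1=1, in2=0, in3=1): N1=0, N2=0, N3=0, N4=1, N5=1, N6=0, N7=1, N8=0, N9=1, giving Y=1. Observed 0.
Test 1: faults giving observed 0 are {N2 stuck-at-1, N4 stuck-at-0, N5 stuck-at-0, N6 stuck-at-1, N7 stuck-at-0, N8 stuck-at-1, N9 stuck-at-0}.
Test 2 (in0=1, in1=0, in2=1, in3=0): fault-free N1=1, N2=0, N3=1, N4=1, N5=1, N6=0, N7=1, N8=0, N9=1 → 1; observed 1. Eliminates N2 stuck-at-1, N4 stuck-at-0, N6 stuck-at-1, N7 stuck-at-0, N8 stuck-at-1, N9 stuck-at-0.
Only N5 stuck-at-0 is consistent with every test.

N5 stuck-at-0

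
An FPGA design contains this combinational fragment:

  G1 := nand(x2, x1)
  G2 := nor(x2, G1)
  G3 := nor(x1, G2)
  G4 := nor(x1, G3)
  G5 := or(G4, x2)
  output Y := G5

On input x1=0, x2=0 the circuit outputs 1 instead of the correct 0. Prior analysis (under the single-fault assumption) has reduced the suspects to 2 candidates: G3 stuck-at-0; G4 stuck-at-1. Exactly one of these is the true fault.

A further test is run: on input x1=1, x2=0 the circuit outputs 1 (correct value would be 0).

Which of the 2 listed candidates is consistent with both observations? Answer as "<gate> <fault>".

G4 stuck-at-1

Evaluate each candidate on input x1=1, x2=0:
  G3 stuck-at-0: G1=1, G2=0, G3=0 [stuck-at-0], G4=0, G5=0 → 0 — eliminated
  G4 stuck-at-1: G1=1, G2=0, G3=0, G4=1 [stuck-at-1], G5=1 → 1 — matches
Only G4 stuck-at-1 reproduces the observed 1.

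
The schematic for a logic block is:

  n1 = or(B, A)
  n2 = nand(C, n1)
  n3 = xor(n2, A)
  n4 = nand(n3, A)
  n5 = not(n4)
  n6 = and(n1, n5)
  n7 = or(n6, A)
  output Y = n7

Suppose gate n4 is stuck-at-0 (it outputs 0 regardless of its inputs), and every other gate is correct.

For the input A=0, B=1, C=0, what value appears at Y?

Propagate with n4 forced: n1=1, n2=1, n3=1, n4=0 [stuck-at-0], n5=1, n6=1, n7=1.
So Y = 1. (Without the fault it would be 0.)

1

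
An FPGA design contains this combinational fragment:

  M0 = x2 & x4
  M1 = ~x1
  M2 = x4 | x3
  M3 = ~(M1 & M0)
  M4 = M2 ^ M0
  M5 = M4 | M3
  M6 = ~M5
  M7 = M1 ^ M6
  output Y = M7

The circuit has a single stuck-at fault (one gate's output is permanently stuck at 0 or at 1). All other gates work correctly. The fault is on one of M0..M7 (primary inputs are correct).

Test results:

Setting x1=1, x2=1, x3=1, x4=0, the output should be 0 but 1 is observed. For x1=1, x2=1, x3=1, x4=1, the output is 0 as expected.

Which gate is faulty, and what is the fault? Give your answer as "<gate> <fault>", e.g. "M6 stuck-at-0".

Fault-free values for test 1 (x1=1, x2=1, x3=1, x4=0): M0=0, M1=0, M2=1, M3=1, M4=1, M5=1, M6=0, M7=0, giving Y=0. Observed 1.
Test 1: faults giving observed 1 are {M1 stuck-at-1, M5 stuck-at-0, M6 stuck-at-1, M7 stuck-at-1}.
Test 2 (x1=1, x2=1, x3=1, x4=1): fault-free M0=1, M1=0, M2=1, M3=1, M4=0, M5=1, M6=0, M7=0 → 0; observed 0. Eliminates M5 stuck-at-0, M6 stuck-at-1, M7 stuck-at-1.
Only M1 stuck-at-1 is consistent with every test.

M1 stuck-at-1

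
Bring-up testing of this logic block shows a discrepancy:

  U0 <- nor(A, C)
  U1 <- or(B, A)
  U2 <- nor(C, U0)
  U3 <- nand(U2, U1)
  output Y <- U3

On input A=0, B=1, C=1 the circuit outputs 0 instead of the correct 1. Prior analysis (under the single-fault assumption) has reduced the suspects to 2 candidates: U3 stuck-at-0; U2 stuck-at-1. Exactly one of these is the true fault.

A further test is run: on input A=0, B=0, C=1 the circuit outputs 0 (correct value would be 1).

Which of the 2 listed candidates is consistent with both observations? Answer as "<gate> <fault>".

Evaluate each candidate on input A=0, B=0, C=1:
  U3 stuck-at-0: U0=0, U1=0, U2=0, U3=0 [stuck-at-0] → 0 — matches
  U2 stuck-at-1: U0=0, U1=0, U2=1 [stuck-at-1], U3=1 → 1 — eliminated
Only U3 stuck-at-0 reproduces the observed 0.

U3 stuck-at-0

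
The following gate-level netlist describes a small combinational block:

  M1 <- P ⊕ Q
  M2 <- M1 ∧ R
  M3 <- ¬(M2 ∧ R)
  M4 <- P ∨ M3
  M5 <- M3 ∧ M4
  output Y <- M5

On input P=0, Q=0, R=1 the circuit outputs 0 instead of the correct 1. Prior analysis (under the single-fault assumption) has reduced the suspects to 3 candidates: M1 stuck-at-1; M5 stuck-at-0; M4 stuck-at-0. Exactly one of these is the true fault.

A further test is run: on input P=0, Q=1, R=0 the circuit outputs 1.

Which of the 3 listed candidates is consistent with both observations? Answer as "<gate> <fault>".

M1 stuck-at-1

Evaluate each candidate on input P=0, Q=1, R=0:
  M1 stuck-at-1: M1=1 [stuck-at-1], M2=0, M3=1, M4=1, M5=1 → 1 — matches
  M5 stuck-at-0: M1=1, M2=0, M3=1, M4=1, M5=0 [stuck-at-0] → 0 — eliminated
  M4 stuck-at-0: M1=1, M2=0, M3=1, M4=0 [stuck-at-0], M5=0 → 0 — eliminated
Only M1 stuck-at-1 reproduces the observed 1.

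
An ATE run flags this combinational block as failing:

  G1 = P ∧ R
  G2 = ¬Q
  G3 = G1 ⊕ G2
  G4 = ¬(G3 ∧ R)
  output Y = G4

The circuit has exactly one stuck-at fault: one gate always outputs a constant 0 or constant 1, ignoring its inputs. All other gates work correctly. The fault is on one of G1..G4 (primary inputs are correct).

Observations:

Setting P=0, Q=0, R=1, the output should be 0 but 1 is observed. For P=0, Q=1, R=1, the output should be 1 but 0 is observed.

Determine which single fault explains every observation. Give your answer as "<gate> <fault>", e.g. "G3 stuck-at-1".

Fault-free values for test 1 (P=0, Q=0, R=1): G1=0, G2=1, G3=1, G4=0, giving Y=0. Observed 1.
Test 1: faults giving observed 1 are {G1 stuck-at-1, G2 stuck-at-0, G3 stuck-at-0, G4 stuck-at-1}.
Test 2 (P=0, Q=1, R=1): fault-free G1=0, G2=0, G3=0, G4=1 → 1; observed 0. Eliminates G2 stuck-at-0, G3 stuck-at-0, G4 stuck-at-1.
Only G1 stuck-at-1 is consistent with every test.

G1 stuck-at-1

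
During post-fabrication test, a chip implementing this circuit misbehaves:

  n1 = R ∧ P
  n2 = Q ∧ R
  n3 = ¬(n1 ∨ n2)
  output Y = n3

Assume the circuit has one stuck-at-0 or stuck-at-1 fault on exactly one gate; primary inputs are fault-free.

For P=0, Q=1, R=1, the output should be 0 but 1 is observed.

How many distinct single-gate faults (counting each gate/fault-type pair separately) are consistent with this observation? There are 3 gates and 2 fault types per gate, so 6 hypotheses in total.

2

Fault-free: n1=0, n2=1, n3=0 → 0. Observed 1.
  n1 stuck-at-0: output 0 ✗
  n1 stuck-at-1: output 0 ✗
  n2 stuck-at-0: output 1 ✓
  n2 stuck-at-1: output 0 ✗
  n3 stuck-at-0: output 0 ✗
  n3 stuck-at-1: output 1 ✓
Consistent faults: {n2 stuck-at-0, n3 stuck-at-1} — 2 in all.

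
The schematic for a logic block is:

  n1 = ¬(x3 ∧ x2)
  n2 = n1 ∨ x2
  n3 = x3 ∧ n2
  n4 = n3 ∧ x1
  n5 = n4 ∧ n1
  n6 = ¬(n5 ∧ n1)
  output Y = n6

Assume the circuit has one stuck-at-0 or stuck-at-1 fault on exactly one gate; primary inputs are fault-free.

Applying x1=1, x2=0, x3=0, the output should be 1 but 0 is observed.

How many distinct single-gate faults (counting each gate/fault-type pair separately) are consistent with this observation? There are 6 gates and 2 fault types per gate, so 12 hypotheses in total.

4

Fault-free: n1=1, n2=1, n3=0, n4=0, n5=0, n6=1 → 1. Observed 0.
  n1 stuck-at-0: output 1 ✗
  n1 stuck-at-1: output 1 ✗
  n2 stuck-at-0: output 1 ✗
  n2 stuck-at-1: output 1 ✗
  n3 stuck-at-0: output 1 ✗
  n3 stuck-at-1: output 0 ✓
  n4 stuck-at-0: output 1 ✗
  n4 stuck-at-1: output 0 ✓
  n5 stuck-at-0: output 1 ✗
  n5 stuck-at-1: output 0 ✓
  n6 stuck-at-0: output 0 ✓
  n6 stuck-at-1: output 1 ✗
Consistent faults: {n3 stuck-at-1, n4 stuck-at-1, n5 stuck-at-1, n6 stuck-at-0} — 4 in all.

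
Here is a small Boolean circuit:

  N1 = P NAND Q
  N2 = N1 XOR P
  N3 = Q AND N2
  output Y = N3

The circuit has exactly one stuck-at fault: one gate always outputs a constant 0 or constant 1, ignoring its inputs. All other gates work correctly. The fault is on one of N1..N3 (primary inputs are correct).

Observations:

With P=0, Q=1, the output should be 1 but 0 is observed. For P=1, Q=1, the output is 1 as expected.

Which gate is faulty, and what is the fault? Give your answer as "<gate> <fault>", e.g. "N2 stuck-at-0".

N1 stuck-at-0

Fault-free values for test 1 (P=0, Q=1): N1=1, N2=1, N3=1, giving Y=1. Observed 0.
Test 1: faults giving observed 0 are {N1 stuck-at-0, N2 stuck-at-0, N3 stuck-at-0}.
Test 2 (P=1, Q=1): fault-free N1=0, N2=1, N3=1 → 1; observed 1. Eliminates N2 stuck-at-0, N3 stuck-at-0.
Only N1 stuck-at-0 is consistent with every test.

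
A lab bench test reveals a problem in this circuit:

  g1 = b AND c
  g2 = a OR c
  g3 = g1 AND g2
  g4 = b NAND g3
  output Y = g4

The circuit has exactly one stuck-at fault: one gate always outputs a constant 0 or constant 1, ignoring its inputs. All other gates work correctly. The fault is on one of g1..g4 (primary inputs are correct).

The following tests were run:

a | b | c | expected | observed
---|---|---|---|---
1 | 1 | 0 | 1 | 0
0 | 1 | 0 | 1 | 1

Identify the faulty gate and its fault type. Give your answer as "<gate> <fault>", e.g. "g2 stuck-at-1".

Fault-free values for test 1 (a=1, b=1, c=0): g1=0, g2=1, g3=0, g4=1, giving Y=1. Observed 0.
Test 1: faults giving observed 0 are {g1 stuck-at-1, g3 stuck-at-1, g4 stuck-at-0}.
Test 2 (a=0, b=1, c=0): fault-free g1=0, g2=0, g3=0, g4=1 → 1; observed 1. Eliminates g3 stuck-at-1, g4 stuck-at-0.
Only g1 stuck-at-1 is consistent with every test.

g1 stuck-at-1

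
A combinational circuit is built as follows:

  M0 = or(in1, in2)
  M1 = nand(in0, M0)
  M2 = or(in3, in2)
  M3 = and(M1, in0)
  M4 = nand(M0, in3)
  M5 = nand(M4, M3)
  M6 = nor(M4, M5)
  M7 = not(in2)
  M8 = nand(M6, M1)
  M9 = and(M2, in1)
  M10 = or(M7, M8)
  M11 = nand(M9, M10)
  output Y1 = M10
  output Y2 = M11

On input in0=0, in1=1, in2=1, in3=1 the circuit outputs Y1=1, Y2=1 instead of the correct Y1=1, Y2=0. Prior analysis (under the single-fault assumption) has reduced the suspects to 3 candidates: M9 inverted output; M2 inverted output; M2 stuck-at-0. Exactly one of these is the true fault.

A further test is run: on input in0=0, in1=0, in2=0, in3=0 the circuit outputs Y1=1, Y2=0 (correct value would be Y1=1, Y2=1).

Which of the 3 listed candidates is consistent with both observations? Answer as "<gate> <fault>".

M9 inverted output

Evaluate each candidate on input in0=0, in1=0, in2=0, in3=0:
  M9 inverted output: M0=0, M1=1, M2=0, M3=0, M4=1, M5=1, M6=0, M7=1, M8=1, M9=1 [inverted output], M10=1, M11=0 → Y1=1, Y2=0 — matches
  M2 inverted output: M0=0, M1=1, M2=1 [inverted output], M3=0, M4=1, M5=1, M6=0, M7=1, M8=1, M9=0, M10=1, M11=1 → Y1=1, Y2=1 — eliminated
  M2 stuck-at-0: M0=0, M1=1, M2=0 [stuck-at-0], M3=0, M4=1, M5=1, M6=0, M7=1, M8=1, M9=0, M10=1, M11=1 → Y1=1, Y2=1 — eliminated
Only M9 inverted output reproduces the observed Y1=1, Y2=0.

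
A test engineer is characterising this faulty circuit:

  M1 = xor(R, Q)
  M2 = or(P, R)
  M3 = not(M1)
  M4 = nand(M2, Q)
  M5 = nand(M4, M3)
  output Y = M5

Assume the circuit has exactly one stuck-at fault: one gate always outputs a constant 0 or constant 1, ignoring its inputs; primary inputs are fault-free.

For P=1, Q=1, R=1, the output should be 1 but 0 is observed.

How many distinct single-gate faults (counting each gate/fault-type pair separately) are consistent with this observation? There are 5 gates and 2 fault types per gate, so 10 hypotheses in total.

3

Fault-free: M1=0, M2=1, M3=1, M4=0, M5=1 → 1. Observed 0.
  M1 stuck-at-0: output 1 ✗
  M1 stuck-at-1: output 1 ✗
  M2 stuck-at-0: output 0 ✓
  M2 stuck-at-1: output 1 ✗
  M3 stuck-at-0: output 1 ✗
  M3 stuck-at-1: output 1 ✗
  M4 stuck-at-0: output 1 ✗
  M4 stuck-at-1: output 0 ✓
  M5 stuck-at-0: output 0 ✓
  M5 stuck-at-1: output 1 ✗
Consistent faults: {M2 stuck-at-0, M4 stuck-at-1, M5 stuck-at-0} — 3 in all.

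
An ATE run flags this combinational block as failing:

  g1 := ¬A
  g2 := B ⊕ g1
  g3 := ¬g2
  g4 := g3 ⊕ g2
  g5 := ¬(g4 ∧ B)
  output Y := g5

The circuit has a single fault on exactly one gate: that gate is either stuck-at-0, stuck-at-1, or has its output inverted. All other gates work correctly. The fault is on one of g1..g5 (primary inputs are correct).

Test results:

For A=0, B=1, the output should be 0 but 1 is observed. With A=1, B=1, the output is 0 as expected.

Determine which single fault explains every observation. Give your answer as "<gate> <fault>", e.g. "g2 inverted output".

g3 stuck-at-0

Fault-free values for test 1 (A=0, B=1): g1=1, g2=0, g3=1, g4=1, g5=0, giving Y=0. Observed 1.
Test 1: faults giving observed 1 are {g3 stuck-at-0, g3 inverted output, g4 stuck-at-0, g4 inverted output, g5 stuck-at-1, g5 inverted output}.
Test 2 (A=1, B=1): fault-free g1=0, g2=1, g3=0, g4=1, g5=0 → 0; observed 0. Eliminates g3 inverted output, g4 stuck-at-0, g4 inverted output, g5 stuck-at-1, g5 inverted output.
Only g3 stuck-at-0 is consistent with every test.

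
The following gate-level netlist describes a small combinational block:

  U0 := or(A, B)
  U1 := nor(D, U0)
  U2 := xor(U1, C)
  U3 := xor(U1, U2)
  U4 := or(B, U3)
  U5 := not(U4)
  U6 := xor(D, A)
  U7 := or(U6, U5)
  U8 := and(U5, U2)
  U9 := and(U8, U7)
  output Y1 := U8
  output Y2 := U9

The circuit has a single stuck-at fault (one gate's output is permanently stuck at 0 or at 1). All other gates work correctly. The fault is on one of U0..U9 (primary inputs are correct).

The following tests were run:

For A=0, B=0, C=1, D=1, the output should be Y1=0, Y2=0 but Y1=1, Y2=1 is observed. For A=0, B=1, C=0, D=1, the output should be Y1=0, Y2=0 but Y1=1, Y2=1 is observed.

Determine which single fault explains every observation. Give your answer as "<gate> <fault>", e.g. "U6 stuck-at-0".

Fault-free values for test 1 (A=0, B=0, C=1, D=1): U0=0, U1=0, U2=1, U3=1, U4=1, U5=0, U6=1, U7=1, U8=0, U9=0, giving Y1=0, Y2=0. Observed Y1=1, Y2=1.
Test 1: faults giving observed Y1=1, Y2=1 are {U3 stuck-at-0, U4 stuck-at-0, U5 stuck-at-1, U8 stuck-at-1}.
Test 2 (A=0, B=1, C=0, D=1): fault-free U0=1, U1=0, U2=0, U3=0, U4=1, U5=0, U6=1, U7=1, U8=0, U9=0 → Y1=0, Y2=0; observed Y1=1, Y2=1. Eliminates U3 stuck-at-0, U4 stuck-at-0, U5 stuck-at-1.
Only U8 stuck-at-1 is consistent with every test.

U8 stuck-at-1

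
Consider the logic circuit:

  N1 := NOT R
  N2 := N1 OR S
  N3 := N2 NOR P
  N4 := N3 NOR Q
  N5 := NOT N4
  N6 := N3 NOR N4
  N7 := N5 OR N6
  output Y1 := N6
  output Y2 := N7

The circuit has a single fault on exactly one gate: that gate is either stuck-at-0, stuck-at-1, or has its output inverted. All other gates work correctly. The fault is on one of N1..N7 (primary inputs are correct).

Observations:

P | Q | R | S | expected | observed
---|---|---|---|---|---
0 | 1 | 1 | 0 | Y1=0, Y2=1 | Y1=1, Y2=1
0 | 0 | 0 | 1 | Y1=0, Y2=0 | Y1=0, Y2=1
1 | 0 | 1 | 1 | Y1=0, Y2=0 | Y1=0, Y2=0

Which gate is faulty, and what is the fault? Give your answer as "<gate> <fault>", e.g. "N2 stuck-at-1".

N2 inverted output

Fault-free values for test 1 (P=0, Q=1, R=1, S=0): N1=0, N2=0, N3=1, N4=0, N5=1, N6=0, N7=1, giving Y1=0, Y2=1. Observed Y1=1, Y2=1.
Test 1: faults giving observed Y1=1, Y2=1 are {N1 stuck-at-1, N1 inverted output, N2 stuck-at-1, N2 inverted output, N3 stuck-at-0, N3 inverted output, N6 stuck-at-1, N6 inverted output}.
Test 2 (P=0, Q=0, R=0, S=1): fault-free N1=1, N2=1, N3=0, N4=1, N5=0, N6=0, N7=0 → Y1=0, Y2=0; observed Y1=0, Y2=1. Eliminates N1 stuck-at-1, N1 inverted output, N2 stuck-at-1, N3 stuck-at-0, N6 stuck-at-1, N6 inverted output.
Test 3 (P=1, Q=0, R=1, S=1): fault-free N1=0, N2=1, N3=0, N4=1, N5=0, N6=0, N7=0 → Y1=0, Y2=0; observed Y1=0, Y2=0. Eliminates N3 inverted output.
Only N2 inverted output is consistent with every test.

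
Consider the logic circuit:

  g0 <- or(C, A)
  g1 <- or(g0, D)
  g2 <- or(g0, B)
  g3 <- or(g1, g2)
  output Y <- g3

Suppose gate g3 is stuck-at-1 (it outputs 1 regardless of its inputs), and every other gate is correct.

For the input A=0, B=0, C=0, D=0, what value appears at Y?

1

Propagate with g3 forced: g0=0, g1=0, g2=0, g3=1 [stuck-at-1].
So Y = 1. (Without the fault it would be 0.)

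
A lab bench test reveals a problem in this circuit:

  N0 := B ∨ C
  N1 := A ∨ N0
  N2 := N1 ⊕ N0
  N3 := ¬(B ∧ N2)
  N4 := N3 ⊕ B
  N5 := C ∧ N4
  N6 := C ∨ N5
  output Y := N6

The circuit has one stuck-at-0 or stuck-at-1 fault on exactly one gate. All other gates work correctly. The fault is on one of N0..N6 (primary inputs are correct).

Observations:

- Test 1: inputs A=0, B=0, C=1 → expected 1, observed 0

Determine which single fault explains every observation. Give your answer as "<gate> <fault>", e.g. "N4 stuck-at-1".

Fault-free values for test 1 (A=0, B=0, C=1): N0=1, N1=1, N2=0, N3=1, N4=1, N5=1, N6=1, giving Y=1. Observed 0.
Test 1: faults giving observed 0 are {N6 stuck-at-0}.
Only N6 stuck-at-0 is consistent with every test.

N6 stuck-at-0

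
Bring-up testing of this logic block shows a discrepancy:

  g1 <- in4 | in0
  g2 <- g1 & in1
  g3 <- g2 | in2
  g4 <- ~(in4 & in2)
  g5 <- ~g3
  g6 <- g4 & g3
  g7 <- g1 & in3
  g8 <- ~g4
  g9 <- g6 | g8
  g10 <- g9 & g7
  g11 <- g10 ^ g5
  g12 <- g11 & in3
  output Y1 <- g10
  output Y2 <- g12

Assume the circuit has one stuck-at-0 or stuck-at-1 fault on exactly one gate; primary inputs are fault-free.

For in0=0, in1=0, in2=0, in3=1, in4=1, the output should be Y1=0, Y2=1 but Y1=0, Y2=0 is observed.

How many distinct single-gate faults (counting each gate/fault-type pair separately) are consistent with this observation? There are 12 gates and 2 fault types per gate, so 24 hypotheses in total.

3

Fault-free: g1=1, g2=0, g3=0, g4=1, g5=1, g6=0, g7=1, g8=0, g9=0, g10=0, g11=1, g12=1 → Y1=0, Y2=1. Observed Y1=0, Y2=0.
  g1: none of the 2 fault types match ✗
  g2: none of the 2 fault types match ✗
  g3: none of the 2 fault types match ✗
  g4: none of the 2 fault types match ✗
  g5: stuck-at-0 ✓; others ✗
  g6: none of the 2 fault types match ✗
  g7: none of the 2 fault types match ✗
  g8: none of the 2 fault types match ✗
  g9: none of the 2 fault types match ✗
  g10: none of the 2 fault types match ✗
  g11: stuck-at-0 ✓; others ✗
  g12: stuck-at-0 ✓; others ✗
Consistent faults: {g5 stuck-at-0, g11 stuck-at-0, g12 stuck-at-0} — 3 in all.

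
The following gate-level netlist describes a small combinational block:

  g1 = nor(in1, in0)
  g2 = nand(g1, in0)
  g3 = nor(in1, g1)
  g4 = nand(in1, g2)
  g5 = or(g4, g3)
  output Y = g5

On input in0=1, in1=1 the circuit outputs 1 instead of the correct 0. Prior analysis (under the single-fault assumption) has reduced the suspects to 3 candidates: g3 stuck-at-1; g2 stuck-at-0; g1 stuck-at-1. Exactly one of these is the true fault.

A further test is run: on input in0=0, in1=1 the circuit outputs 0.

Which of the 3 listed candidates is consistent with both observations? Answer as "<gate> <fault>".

Evaluate each candidate on input in0=0, in1=1:
  g3 stuck-at-1: g1=0, g2=1, g3=1 [stuck-at-1], g4=0, g5=1 → 1 — eliminated
  g2 stuck-at-0: g1=0, g2=0 [stuck-at-0], g3=0, g4=1, g5=1 → 1 — eliminated
  g1 stuck-at-1: g1=1 [stuck-at-1], g2=1, g3=0, g4=0, g5=0 → 0 — matches
Only g1 stuck-at-1 reproduces the observed 0.

g1 stuck-at-1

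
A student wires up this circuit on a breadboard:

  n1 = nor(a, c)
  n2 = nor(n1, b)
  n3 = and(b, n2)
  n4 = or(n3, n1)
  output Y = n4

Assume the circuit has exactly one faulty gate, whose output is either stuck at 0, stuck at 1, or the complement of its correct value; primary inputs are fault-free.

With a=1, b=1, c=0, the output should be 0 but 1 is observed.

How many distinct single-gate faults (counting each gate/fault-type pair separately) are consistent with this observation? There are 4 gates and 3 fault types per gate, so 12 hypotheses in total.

8

Fault-free: n1=0, n2=0, n3=0, n4=0 → 0. Observed 1.
  n1 stuck-at-0: output 0 ✗
  n1 stuck-at-1: output 1 ✓
  n1 inverted output: output 1 ✓
  n2 stuck-at-0: output 0 ✗
  n2 stuck-at-1: output 1 ✓
  n2 inverted output: output 1 ✓
  n3 stuck-at-0: output 0 ✗
  n3 stuck-at-1: output 1 ✓
  n3 inverted output: output 1 ✓
  n4 stuck-at-0: output 0 ✗
  n4 stuck-at-1: output 1 ✓
  n4 inverted output: output 1 ✓
Consistent faults: {n1 stuck-at-1, n1 inverted output, n2 stuck-at-1, n2 inverted output, n3 stuck-at-1, n3 inverted output, n4 stuck-at-1, n4 inverted output} — 8 in all.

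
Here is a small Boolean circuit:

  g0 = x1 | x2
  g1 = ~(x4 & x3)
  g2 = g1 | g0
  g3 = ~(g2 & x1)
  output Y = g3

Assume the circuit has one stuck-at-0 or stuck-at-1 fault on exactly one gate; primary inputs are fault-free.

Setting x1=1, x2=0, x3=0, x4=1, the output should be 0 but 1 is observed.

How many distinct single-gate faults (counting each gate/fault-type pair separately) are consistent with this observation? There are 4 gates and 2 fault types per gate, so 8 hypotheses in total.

2

Fault-free: g0=1, g1=1, g2=1, g3=0 → 0. Observed 1.
  g0 stuck-at-0: output 0 ✗
  g0 stuck-at-1: output 0 ✗
  g1 stuck-at-0: output 0 ✗
  g1 stuck-at-1: output 0 ✗
  g2 stuck-at-0: output 1 ✓
  g2 stuck-at-1: output 0 ✗
  g3 stuck-at-0: output 0 ✗
  g3 stuck-at-1: output 1 ✓
Consistent faults: {g2 stuck-at-0, g3 stuck-at-1} — 2 in all.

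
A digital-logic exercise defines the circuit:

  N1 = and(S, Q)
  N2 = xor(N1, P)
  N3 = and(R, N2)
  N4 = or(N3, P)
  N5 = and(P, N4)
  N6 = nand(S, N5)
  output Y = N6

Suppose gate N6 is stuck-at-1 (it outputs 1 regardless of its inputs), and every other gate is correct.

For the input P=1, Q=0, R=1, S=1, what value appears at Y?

1

Propagate with N6 forced: N1=0, N2=1, N3=1, N4=1, N5=1, N6=1 [stuck-at-1].
So Y = 1. (Without the fault it would be 0.)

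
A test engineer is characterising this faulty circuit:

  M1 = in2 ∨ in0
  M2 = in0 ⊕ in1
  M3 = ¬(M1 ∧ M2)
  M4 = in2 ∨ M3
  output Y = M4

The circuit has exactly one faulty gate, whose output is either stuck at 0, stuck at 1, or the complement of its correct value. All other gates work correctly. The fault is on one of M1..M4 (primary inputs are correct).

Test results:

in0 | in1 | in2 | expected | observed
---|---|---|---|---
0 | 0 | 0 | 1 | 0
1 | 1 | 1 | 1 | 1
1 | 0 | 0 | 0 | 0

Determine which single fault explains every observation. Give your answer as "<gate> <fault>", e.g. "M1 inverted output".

Fault-free values for test 1 (in0=0, in1=0, in2=0): M1=0, M2=0, M3=1, M4=1, giving Y=1. Observed 0.
Test 1: faults giving observed 0 are {M3 stuck-at-0, M3 inverted output, M4 stuck-at-0, M4 inverted output}.
Test 2 (in0=1, in1=1, in2=1): fault-free M1=1, M2=0, M3=1, M4=1 → 1; observed 1. Eliminates M4 stuck-at-0, M4 inverted output.
Test 3 (in0=1, in1=0, in2=0): fault-free M1=1, M2=1, M3=0, M4=0 → 0; observed 0. Eliminates M3 inverted output.
Only M3 stuck-at-0 is consistent with every test.

M3 stuck-at-0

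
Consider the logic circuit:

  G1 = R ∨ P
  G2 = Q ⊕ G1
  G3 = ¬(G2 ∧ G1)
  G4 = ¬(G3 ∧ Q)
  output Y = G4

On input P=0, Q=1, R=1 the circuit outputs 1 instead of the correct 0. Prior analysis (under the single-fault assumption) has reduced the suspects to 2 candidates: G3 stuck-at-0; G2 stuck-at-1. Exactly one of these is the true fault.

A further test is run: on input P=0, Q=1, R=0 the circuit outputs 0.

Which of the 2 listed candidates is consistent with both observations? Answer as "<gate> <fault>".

G2 stuck-at-1

Evaluate each candidate on input P=0, Q=1, R=0:
  G3 stuck-at-0: G1=0, G2=1, G3=0 [stuck-at-0], G4=1 → 1 — eliminated
  G2 stuck-at-1: G1=0, G2=1 [stuck-at-1], G3=1, G4=0 → 0 — matches
Only G2 stuck-at-1 reproduces the observed 0.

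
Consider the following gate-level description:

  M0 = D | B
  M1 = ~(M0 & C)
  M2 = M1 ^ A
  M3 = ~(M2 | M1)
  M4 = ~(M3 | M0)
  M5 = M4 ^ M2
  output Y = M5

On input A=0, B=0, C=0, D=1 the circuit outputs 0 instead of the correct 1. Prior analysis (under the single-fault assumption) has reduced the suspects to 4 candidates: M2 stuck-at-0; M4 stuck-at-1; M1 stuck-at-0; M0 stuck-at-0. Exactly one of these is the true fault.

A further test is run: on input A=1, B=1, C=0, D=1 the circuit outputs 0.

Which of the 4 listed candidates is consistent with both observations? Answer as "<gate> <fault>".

Evaluate each candidate on input A=1, B=1, C=0, D=1:
  M2 stuck-at-0: M0=1, M1=1, M2=0 [stuck-at-0], M3=0, M4=0, M5=0 → 0 — matches
  M4 stuck-at-1: M0=1, M1=1, M2=0, M3=0, M4=1 [stuck-at-1], M5=1 → 1 — eliminated
  M1 stuck-at-0: M0=1, M1=0 [stuck-at-0], M2=1, M3=0, M4=0, M5=1 → 1 — eliminated
  M0 stuck-at-0: M0=0 [stuck-at-0], M1=1, M2=0, M3=0, M4=1, M5=1 → 1 — eliminated
Only M2 stuck-at-0 reproduces the observed 0.

M2 stuck-at-0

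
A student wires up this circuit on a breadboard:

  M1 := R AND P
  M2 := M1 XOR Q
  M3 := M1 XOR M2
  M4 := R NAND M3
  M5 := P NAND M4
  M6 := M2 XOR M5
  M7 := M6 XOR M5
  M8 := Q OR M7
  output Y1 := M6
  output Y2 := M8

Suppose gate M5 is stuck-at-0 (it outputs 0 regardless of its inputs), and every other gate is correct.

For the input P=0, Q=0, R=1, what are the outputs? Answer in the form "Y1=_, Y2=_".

Y1=0, Y2=0

Propagate with M5 forced: M1=0, M2=0, M3=0, M4=1, M5=0 [stuck-at-0], M6=0, M7=0, M8=0.
So the outputs are Y1=0, Y2=0. (Without the fault they would be Y1=1, Y2=0.)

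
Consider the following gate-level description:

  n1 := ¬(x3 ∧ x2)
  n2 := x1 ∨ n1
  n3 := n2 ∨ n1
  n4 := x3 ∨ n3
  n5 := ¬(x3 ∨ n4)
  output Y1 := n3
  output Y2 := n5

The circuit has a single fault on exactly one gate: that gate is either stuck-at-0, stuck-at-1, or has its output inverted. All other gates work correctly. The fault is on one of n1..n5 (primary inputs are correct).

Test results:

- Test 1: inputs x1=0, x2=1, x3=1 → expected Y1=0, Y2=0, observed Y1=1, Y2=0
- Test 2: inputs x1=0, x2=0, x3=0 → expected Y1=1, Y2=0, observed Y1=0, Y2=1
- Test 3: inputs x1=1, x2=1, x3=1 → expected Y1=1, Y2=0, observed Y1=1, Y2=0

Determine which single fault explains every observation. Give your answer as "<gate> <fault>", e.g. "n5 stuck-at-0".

Fault-free values for test 1 (x1=0, x2=1, x3=1): n1=0, n2=0, n3=0, n4=1, n5=0, giving Y1=0, Y2=0. Observed Y1=1, Y2=0.
Test 1: faults giving observed Y1=1, Y2=0 are {n1 stuck-at-1, n1 inverted output, n2 stuck-at-1, n2 inverted output, n3 stuck-at-1, n3 inverted output}.
Test 2 (x1=0, x2=0, x3=0): fault-free n1=1, n2=1, n3=1, n4=1, n5=0 → Y1=1, Y2=0; observed Y1=0, Y2=1. Eliminates n1 stuck-at-1, n2 stuck-at-1, n2 inverted output, n3 stuck-at-1.
Test 3 (x1=1, x2=1, x3=1): fault-free n1=0, n2=1, n3=1, n4=1, n5=0 → Y1=1, Y2=0; observed Y1=1, Y2=0. Eliminates n3 inverted output.
Only n1 inverted output is consistent with every test.

n1 inverted output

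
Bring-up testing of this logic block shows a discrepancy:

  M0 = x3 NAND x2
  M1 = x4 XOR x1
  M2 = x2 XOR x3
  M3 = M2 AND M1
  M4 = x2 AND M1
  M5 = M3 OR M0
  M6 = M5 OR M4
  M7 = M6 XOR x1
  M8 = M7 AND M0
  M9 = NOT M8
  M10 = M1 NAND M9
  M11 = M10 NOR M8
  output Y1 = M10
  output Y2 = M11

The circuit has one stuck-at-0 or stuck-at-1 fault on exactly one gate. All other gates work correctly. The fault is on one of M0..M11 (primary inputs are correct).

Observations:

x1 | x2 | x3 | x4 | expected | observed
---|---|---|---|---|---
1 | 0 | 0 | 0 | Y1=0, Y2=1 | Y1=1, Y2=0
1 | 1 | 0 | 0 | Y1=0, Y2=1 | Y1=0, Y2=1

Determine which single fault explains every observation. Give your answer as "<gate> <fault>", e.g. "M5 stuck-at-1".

Fault-free values for test 1 (x1=1, x2=0, x3=0, x4=0): M0=1, M1=1, M2=0, M3=0, M4=0, M5=1, M6=1, M7=0, M8=0, M9=1, M10=0, M11=1, giving Y1=0, Y2=1. Observed Y1=1, Y2=0.
Test 1: faults giving observed Y1=1, Y2=0 are {M1 stuck-at-0, M5 stuck-at-0, M6 stuck-at-0, M7 stuck-at-1, M8 stuck-at-1, M9 stuck-at-0, M10 stuck-at-1}.
Test 2 (x1=1, x2=1, x3=0, x4=0): fault-free M0=1, M1=1, M2=1, M3=1, M4=1, M5=1, M6=1, M7=0, M8=0, M9=1, M10=0, M11=1 → Y1=0, Y2=1; observed Y1=0, Y2=1. Eliminates M1 stuck-at-0, M6 stuck-at-0, M7 stuck-at-1, M8 stuck-at-1, M9 stuck-at-0, M10 stuck-at-1.
Only M5 stuck-at-0 is consistent with every test.

M5 stuck-at-0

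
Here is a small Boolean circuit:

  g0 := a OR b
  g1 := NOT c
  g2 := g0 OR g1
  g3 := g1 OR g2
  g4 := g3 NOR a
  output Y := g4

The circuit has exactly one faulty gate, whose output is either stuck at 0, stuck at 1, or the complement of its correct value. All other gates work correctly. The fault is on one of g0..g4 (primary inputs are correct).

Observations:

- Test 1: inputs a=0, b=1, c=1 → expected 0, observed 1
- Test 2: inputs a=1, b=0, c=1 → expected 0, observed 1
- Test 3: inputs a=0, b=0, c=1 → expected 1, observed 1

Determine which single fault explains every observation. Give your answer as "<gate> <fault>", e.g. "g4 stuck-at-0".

Fault-free values for test 1 (a=0, b=1, c=1): g0=1, g1=0, g2=1, g3=1, g4=0, giving Y=0. Observed 1.
Test 1: faults giving observed 1 are {g0 stuck-at-0, g0 inverted output, g2 stuck-at-0, g2 inverted output, g3 stuck-at-0, g3 inverted output, g4 stuck-at-1, g4 inverted output}.
Test 2 (a=1, b=0, c=1): fault-free g0=1, g1=0, g2=1, g3=1, g4=0 → 0; observed 1. Eliminates g0 stuck-at-0, g0 inverted output, g2 stuck-at-0, g2 inverted output, g3 stuck-at-0, g3 inverted output.
Test 3 (a=0, b=0, c=1): fault-free g0=0, g1=0, g2=0, g3=0, g4=1 → 1; observed 1. Eliminates g4 inverted output.
Only g4 stuck-at-1 is consistent with every test.

g4 stuck-at-1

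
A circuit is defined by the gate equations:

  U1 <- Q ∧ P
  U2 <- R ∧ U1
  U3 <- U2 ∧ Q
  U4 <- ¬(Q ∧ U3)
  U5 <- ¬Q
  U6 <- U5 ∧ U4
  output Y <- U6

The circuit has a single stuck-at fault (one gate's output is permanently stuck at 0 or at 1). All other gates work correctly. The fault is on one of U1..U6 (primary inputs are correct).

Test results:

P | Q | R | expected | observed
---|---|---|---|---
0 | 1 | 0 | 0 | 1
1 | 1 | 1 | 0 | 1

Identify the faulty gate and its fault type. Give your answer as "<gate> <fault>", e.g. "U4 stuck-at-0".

Fault-free values for test 1 (P=0, Q=1, R=0): U1=0, U2=0, U3=0, U4=1, U5=0, U6=0, giving Y=0. Observed 1.
Test 1: faults giving observed 1 are {U5 stuck-at-1, U6 stuck-at-1}.
Test 2 (P=1, Q=1, R=1): fault-free U1=1, U2=1, U3=1, U4=0, U5=0, U6=0 → 0; observed 1. Eliminates U5 stuck-at-1.
Only U6 stuck-at-1 is consistent with every test.

U6 stuck-at-1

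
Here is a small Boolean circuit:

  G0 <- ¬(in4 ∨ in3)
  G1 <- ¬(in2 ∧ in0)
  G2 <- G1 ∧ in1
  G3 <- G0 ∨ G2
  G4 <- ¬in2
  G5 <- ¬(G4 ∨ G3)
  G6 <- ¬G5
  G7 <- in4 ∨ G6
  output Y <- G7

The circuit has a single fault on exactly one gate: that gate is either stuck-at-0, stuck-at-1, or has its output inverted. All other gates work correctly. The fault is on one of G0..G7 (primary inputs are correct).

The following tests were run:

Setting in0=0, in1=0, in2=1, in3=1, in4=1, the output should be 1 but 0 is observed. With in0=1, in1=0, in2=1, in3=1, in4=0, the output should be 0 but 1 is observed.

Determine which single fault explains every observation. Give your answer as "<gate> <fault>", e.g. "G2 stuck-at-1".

G7 inverted output

Fault-free values for test 1 (in0=0, in1=0, in2=1, in3=1, in4=1): G0=0, G1=1, G2=0, G3=0, G4=0, G5=1, G6=0, G7=1, giving Y=1. Observed 0.
Test 1: faults giving observed 0 are {G7 stuck-at-0, G7 inverted output}.
Test 2 (in0=1, in1=0, in2=1, in3=1, in4=0): fault-free G0=0, G1=0, G2=0, G3=0, G4=0, G5=1, G6=0, G7=0 → 0; observed 1. Eliminates G7 stuck-at-0.
Only G7 inverted output is consistent with every test.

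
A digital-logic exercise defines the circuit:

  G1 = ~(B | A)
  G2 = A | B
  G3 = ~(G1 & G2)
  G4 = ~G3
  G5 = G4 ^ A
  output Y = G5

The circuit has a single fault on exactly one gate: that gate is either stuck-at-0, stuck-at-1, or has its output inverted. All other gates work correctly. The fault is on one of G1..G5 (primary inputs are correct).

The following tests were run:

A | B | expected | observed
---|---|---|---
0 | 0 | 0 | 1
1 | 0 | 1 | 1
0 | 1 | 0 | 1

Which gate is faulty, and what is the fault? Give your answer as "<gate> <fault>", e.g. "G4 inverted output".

G5 stuck-at-1

Fault-free values for test 1 (A=0, B=0): G1=1, G2=0, G3=1, G4=0, G5=0, giving Y=0. Observed 1.
Test 1: faults giving observed 1 are {G2 stuck-at-1, G2 inverted output, G3 stuck-at-0, G3 inverted output, G4 stuck-at-1, G4 inverted output, G5 stuck-at-1, G5 inverted output}.
Test 2 (A=1, B=0): fault-free G1=0, G2=1, G3=1, G4=0, G5=1 → 1; observed 1. Eliminates G3 stuck-at-0, G3 inverted output, G4 stuck-at-1, G4 inverted output, G5 inverted output.
Test 3 (A=0, B=1): fault-free G1=0, G2=1, G3=1, G4=0, G5=0 → 0; observed 1. Eliminates G2 stuck-at-1, G2 inverted output.
Only G5 stuck-at-1 is consistent with every test.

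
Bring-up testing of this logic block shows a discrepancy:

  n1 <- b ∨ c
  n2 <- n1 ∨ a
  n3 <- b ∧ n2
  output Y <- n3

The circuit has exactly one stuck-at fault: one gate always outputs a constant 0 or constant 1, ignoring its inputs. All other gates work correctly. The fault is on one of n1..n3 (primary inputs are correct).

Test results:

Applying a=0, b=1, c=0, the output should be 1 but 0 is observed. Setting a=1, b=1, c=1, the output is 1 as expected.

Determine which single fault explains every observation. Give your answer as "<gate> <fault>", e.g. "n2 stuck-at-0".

Fault-free values for test 1 (a=0, b=1, c=0): n1=1, n2=1, n3=1, giving Y=1. Observed 0.
Test 1: faults giving observed 0 are {n1 stuck-at-0, n2 stuck-at-0, n3 stuck-at-0}.
Test 2 (a=1, b=1, c=1): fault-free n1=1, n2=1, n3=1 → 1; observed 1. Eliminates n2 stuck-at-0, n3 stuck-at-0.
Only n1 stuck-at-0 is consistent with every test.

n1 stuck-at-0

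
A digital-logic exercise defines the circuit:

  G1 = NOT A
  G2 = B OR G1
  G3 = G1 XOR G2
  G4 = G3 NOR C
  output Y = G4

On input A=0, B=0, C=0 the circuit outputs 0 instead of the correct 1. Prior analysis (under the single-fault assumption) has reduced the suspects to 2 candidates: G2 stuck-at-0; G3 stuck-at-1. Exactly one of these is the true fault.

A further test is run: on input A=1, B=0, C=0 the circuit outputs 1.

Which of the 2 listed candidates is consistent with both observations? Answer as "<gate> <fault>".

G2 stuck-at-0

Evaluate each candidate on input A=1, B=0, C=0:
  G2 stuck-at-0: G1=0, G2=0 [stuck-at-0], G3=0, G4=1 → 1 — matches
  G3 stuck-at-1: G1=0, G2=0, G3=1 [stuck-at-1], G4=0 → 0 — eliminated
Only G2 stuck-at-0 reproduces the observed 1.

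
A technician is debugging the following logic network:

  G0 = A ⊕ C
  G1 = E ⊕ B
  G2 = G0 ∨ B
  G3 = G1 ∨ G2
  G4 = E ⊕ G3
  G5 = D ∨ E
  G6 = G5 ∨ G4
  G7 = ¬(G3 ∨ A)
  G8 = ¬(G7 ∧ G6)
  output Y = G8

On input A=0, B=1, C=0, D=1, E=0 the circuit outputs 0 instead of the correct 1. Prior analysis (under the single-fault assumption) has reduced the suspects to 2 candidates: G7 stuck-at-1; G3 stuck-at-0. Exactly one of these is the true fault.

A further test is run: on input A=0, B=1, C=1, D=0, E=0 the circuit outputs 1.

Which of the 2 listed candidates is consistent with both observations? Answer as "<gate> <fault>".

G3 stuck-at-0

Evaluate each candidate on input A=0, B=1, C=1, D=0, E=0:
  G7 stuck-at-1: G0=1, G1=1, G2=1, G3=1, G4=1, G5=0, G6=1, G7=1 [stuck-at-1], G8=0 → 0 — eliminated
  G3 stuck-at-0: G0=1, G1=1, G2=1, G3=0 [stuck-at-0], G4=0, G5=0, G6=0, G7=1, G8=1 → 1 — matches
Only G3 stuck-at-0 reproduces the observed 1.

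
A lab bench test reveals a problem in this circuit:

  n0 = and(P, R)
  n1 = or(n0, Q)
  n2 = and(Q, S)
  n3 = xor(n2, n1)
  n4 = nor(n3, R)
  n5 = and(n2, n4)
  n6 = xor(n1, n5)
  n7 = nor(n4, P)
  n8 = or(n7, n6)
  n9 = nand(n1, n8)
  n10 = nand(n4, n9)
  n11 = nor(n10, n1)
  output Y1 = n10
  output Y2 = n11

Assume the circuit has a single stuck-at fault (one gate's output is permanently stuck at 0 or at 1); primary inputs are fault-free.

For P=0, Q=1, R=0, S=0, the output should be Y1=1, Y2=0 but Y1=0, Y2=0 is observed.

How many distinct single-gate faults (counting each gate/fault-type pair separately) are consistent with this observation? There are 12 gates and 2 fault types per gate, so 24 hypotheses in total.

2

Fault-free: n0=0, n1=1, n2=0, n3=1, n4=0, n5=0, n6=1, n7=1, n8=1, n9=0, n10=1, n11=0 → Y1=1, Y2=0. Observed Y1=0, Y2=0.
  n0: none of the 2 fault types match ✗
  n1: none of the 2 fault types match ✗
  n2: stuck-at-1 ✓; others ✗
  n3: none of the 2 fault types match ✗
  n4: none of the 2 fault types match ✗
  n5: none of the 2 fault types match ✗
  n6: none of the 2 fault types match ✗
  n7: none of the 2 fault types match ✗
  n8: none of the 2 fault types match ✗
  n9: none of the 2 fault types match ✗
  n10: stuck-at-0 ✓; others ✗
  n11: none of the 2 fault types match ✗
Consistent faults: {n2 stuck-at-1, n10 stuck-at-0} — 2 in all.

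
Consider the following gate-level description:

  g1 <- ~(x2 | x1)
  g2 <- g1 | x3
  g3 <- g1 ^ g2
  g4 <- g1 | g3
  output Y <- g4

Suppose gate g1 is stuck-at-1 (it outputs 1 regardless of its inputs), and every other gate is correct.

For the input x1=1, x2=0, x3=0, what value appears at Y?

1

Propagate with g1 forced: g1=1 [stuck-at-1], g2=1, g3=0, g4=1.
So Y = 1. (Without the fault it would be 0.)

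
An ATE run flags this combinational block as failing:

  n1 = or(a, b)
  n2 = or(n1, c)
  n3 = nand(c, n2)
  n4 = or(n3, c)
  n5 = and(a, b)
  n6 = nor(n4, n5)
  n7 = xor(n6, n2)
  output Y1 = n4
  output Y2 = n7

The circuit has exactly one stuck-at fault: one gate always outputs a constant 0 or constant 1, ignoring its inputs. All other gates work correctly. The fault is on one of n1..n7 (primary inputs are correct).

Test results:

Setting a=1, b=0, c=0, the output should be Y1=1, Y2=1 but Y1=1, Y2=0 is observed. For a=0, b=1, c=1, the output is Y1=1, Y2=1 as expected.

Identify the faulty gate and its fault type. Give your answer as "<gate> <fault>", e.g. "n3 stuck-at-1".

Fault-free values for test 1 (a=1, b=0, c=0): n1=1, n2=1, n3=1, n4=1, n5=0, n6=0, n7=1, giving Y1=1, Y2=1. Observed Y1=1, Y2=0.
Test 1: faults giving observed Y1=1, Y2=0 are {n1 stuck-at-0, n2 stuck-at-0, n6 stuck-at-1, n7 stuck-at-0}.
Test 2 (a=0, b=1, c=1): fault-free n1=1, n2=1, n3=0, n4=1, n5=0, n6=0, n7=1 → Y1=1, Y2=1; observed Y1=1, Y2=1. Eliminates n2 stuck-at-0, n6 stuck-at-1, n7 stuck-at-0.
Only n1 stuck-at-0 is consistent with every test.

n1 stuck-at-0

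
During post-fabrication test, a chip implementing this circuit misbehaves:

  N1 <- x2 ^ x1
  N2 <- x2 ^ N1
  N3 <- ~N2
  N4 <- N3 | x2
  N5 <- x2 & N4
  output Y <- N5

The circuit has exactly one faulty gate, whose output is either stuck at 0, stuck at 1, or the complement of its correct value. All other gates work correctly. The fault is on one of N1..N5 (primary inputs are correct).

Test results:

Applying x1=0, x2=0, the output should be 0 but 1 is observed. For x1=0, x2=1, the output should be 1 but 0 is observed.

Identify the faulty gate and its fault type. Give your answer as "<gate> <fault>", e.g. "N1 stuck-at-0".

N5 inverted output

Fault-free values for test 1 (x1=0, x2=0): N1=0, N2=0, N3=1, N4=1, N5=0, giving Y=0. Observed 1.
Test 1: faults giving observed 1 are {N5 stuck-at-1, N5 inverted output}.
Test 2 (x1=0, x2=1): fault-free N1=1, N2=0, N3=1, N4=1, N5=1 → 1; observed 0. Eliminates N5 stuck-at-1.
Only N5 inverted output is consistent with every test.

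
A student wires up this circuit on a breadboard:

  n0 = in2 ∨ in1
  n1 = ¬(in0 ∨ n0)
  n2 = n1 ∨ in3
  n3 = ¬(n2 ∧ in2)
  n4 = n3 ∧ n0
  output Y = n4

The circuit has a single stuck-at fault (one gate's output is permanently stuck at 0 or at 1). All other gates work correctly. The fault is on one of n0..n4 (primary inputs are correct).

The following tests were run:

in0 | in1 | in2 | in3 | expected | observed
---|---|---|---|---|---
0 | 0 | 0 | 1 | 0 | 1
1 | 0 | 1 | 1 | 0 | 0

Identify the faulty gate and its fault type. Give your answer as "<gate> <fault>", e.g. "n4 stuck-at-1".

n0 stuck-at-1

Fault-free values for test 1 (in0=0, in1=0, in2=0, in3=1): n0=0, n1=1, n2=1, n3=1, n4=0, giving Y=0. Observed 1.
Test 1: faults giving observed 1 are {n0 stuck-at-1, n4 stuck-at-1}.
Test 2 (in0=1, in1=0, in2=1, in3=1): fault-free n0=1, n1=0, n2=1, n3=0, n4=0 → 0; observed 0. Eliminates n4 stuck-at-1.
Only n0 stuck-at-1 is consistent with every test.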